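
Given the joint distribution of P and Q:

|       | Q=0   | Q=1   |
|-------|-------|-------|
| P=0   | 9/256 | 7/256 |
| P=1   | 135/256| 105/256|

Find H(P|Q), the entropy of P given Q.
Marginal P(Q) (column sums):
  P(Q=0) = 9/256 + 135/256 = 9/16
  P(Q=1) = 7/256 + 105/256 = 7/16

H(P|Q) = -Σ P(P,Q)·log₂ P(P|Q), where P(P|Q) = P(P,Q) / P(Q)
  (P=0,Q=0): P(P|Q) = (9/256)/(9/16) = 1/16;  -(9/256)·log₂(1/16) = 0.1406
  (P=0,Q=1): P(P|Q) = (7/256)/(7/16) = 1/16;  -(7/256)·log₂(1/16) = 0.1094
  (P=1,Q=0): P(P|Q) = (135/256)/(9/16) = 15/16;  -(135/256)·log₂(15/16) = 0.0491
  (P=1,Q=1): P(P|Q) = (105/256)/(7/16) = 15/16;  -(105/256)·log₂(15/16) = 0.0382
H(P|Q) = 0.1406 + 0.1094 + 0.0491 + 0.0382
  = 0.3373 bits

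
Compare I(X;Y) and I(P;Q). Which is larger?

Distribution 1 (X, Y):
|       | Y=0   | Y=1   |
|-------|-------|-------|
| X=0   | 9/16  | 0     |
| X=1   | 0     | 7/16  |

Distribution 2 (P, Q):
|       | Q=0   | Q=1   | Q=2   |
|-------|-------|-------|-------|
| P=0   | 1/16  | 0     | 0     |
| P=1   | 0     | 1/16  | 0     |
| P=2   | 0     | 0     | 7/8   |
Distribution 1 (X, Y):
Marginal P(X) (row sums):
  P(X=0) = 9/16 + 0 = 9/16
  P(X=1) = 0 + 7/16 = 7/16
Marginal P(Y) (column sums):
  P(Y=0) = 9/16 + 0 = 9/16
  P(Y=1) = 0 + 7/16 = 7/16

H(X) = -[(9/16)·log₂(9/16) + (7/16)·log₂(7/16)]
  = 0.4669 + 0.5218
  = 0.9887 bits
H(Y) = -[(9/16)·log₂(9/16) + (7/16)·log₂(7/16)]
  = 0.4669 + 0.5218
  = 0.9887 bits
H(X,Y) = -[(9/16)·log₂(9/16) + (7/16)·log₂(7/16)]
  = 0.4669 + 0.5218
  = 0.9887 bits

I(X;Y) = H(X) + H(Y) - H(X,Y)
  = 0.9887 + 0.9887 - 0.9887
  = 0.9887 bits

Distribution 2 (P, Q):
Marginal P(P) (row sums):
  P(P=0) = 1/16 + 0 + 0 = 1/16
  P(P=1) = 0 + 1/16 + 0 = 1/16
  P(P=2) = 0 + 0 + 7/8 = 7/8
Marginal P(Q) (column sums):
  P(Q=0) = 1/16 + 0 + 0 = 1/16
  P(Q=1) = 0 + 1/16 + 0 = 1/16
  P(Q=2) = 0 + 0 + 7/8 = 7/8

H(P) = -[(1/16)·log₂(1/16) + (1/16)·log₂(1/16) + (7/8)·log₂(7/8)]
  = 0.2500 + 0.2500 + 0.1686
  = 0.6686 bits
H(Q) = -[(1/16)·log₂(1/16) + (1/16)·log₂(1/16) + (7/8)·log₂(7/8)]
  = 0.2500 + 0.2500 + 0.1686
  = 0.6686 bits
H(P,Q) = -[(1/16)·log₂(1/16) + (1/16)·log₂(1/16) + (7/8)·log₂(7/8)]
  = 0.2500 + 0.2500 + 0.1686
  = 0.6686 bits

I(P;Q) = H(P) + H(Q) - H(P,Q)
  = 0.6686 + 0.6686 - 0.6686
  = 0.6686 bits

I(X;Y) = 0.9887 bits > I(P;Q) = 0.6686 bits, so (X, Y) has the higher mutual information (stronger dependence).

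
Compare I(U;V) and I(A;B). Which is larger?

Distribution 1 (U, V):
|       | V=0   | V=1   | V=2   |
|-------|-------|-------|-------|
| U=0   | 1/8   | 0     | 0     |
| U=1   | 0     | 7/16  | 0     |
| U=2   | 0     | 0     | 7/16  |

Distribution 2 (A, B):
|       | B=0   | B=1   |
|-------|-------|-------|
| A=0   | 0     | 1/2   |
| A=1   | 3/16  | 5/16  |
Distribution 1 (U, V):
Marginal P(U) (row sums):
  P(U=0) = 1/8 + 0 + 0 = 1/8
  P(U=1) = 0 + 7/16 + 0 = 7/16
  P(U=2) = 0 + 0 + 7/16 = 7/16
Marginal P(V) (column sums):
  P(V=0) = 1/8 + 0 + 0 = 1/8
  P(V=1) = 0 + 7/16 + 0 = 7/16
  P(V=2) = 0 + 0 + 7/16 = 7/16

H(U) = -[(1/8)·log₂(1/8) + (7/16)·log₂(7/16) + (7/16)·log₂(7/16)]
  = 0.3750 + 0.5218 + 0.5218
  = 1.4186 bits
H(V) = -[(1/8)·log₂(1/8) + (7/16)·log₂(7/16) + (7/16)·log₂(7/16)]
  = 0.3750 + 0.5218 + 0.5218
  = 1.4186 bits
H(U,V) = -[(1/8)·log₂(1/8) + (7/16)·log₂(7/16) + (7/16)·log₂(7/16)]
  = 0.3750 + 0.5218 + 0.5218
  = 1.4186 bits

I(U;V) = H(U) + H(V) - H(U,V)
  = 1.4186 + 1.4186 - 1.4186
  = 1.4186 bits

Distribution 2 (A, B):
Marginal P(A) (row sums):
  P(A=0) = 0 + 1/2 = 1/2
  P(A=1) = 3/16 + 5/16 = 1/2
Marginal P(B) (column sums):
  P(B=0) = 0 + 3/16 = 3/16
  P(B=1) = 1/2 + 5/16 = 13/16

H(A) = -[(1/2)·log₂(1/2) + (1/2)·log₂(1/2)]
  = 0.5000 + 0.5000
  = 1.0000 bits
H(B) = -[(3/16)·log₂(3/16) + (13/16)·log₂(13/16)]
  = 0.4528 + 0.2434
  = 0.6962 bits
H(A,B) = -[(1/2)·log₂(1/2) + (3/16)·log₂(3/16) + (5/16)·log₂(5/16)]
  = 0.5000 + 0.4528 + 0.5244
  = 1.4772 bits

I(A;B) = H(A) + H(B) - H(A,B)
  = 1.0000 + 0.6962 - 1.4772
  = 0.2190 bits

I(U;V) = 1.4186 bits > I(A;B) = 0.2190 bits, so (U, V) has the higher mutual information (stronger dependence).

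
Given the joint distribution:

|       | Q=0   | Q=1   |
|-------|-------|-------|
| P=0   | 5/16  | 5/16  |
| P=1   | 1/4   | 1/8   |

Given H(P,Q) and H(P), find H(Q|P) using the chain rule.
From the chain rule: H(P,Q) = H(P) + H(Q|P)
Therefore: H(Q|P) = H(P,Q) - H(P)

H(P,Q) = -[(5/16)·log₂(5/16) + (5/16)·log₂(5/16) + (1/4)·log₂(1/4) + (1/8)·log₂(1/8)]
  = 0.5244 + 0.5244 + 0.5000 + 0.3750
  = 1.9238 bits
Marginal P(P) (row sums):
  P(P=0) = 5/16 + 5/16 = 5/8
  P(P=1) = 1/4 + 1/8 = 3/8
H(P) = -[(5/8)·log₂(5/8) + (3/8)·log₂(3/8)]
  = 0.4238 + 0.5306
  = 0.9544 bits

H(Q|P) = 1.9238 - 0.9544 = 0.9694 bits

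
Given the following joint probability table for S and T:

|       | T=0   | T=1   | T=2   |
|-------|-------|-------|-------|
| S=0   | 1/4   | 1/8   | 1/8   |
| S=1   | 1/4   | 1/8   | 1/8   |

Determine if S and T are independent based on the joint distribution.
Marginal P(S) (row sums):
  P(S=0) = 1/4 + 1/8 + 1/8 = 1/2
  P(S=1) = 1/4 + 1/8 + 1/8 = 1/2
Marginal P(T) (column sums):
  P(T=0) = 1/4 + 1/4 = 1/2
  P(T=1) = 1/8 + 1/8 = 1/4
  P(T=2) = 1/8 + 1/8 = 1/4

S and T are independent iff P(S=i,T=j) = P(S=i)·P(T=j) for every cell.
  P(S=0)·P(T=0) = 1/2 × 1/2 = 1/4 = P(S=0,T=0) ✓
  P(S=0)·P(T=1) = 1/2 × 1/4 = 1/8 = P(S=0,T=1) ✓
  P(S=0)·P(T=2) = 1/2 × 1/4 = 1/8 = P(S=0,T=2) ✓
  P(S=1)·P(T=0) = 1/2 × 1/2 = 1/4 = P(S=1,T=0) ✓
  P(S=1)·P(T=1) = 1/2 × 1/4 = 1/8 = P(S=1,T=1) ✓
  P(S=1)·P(T=2) = 1/2 × 1/4 = 1/8 = P(S=1,T=2) ✓

Yes, S and T are independent: every cell factors, so I(S;T) = 0 bits.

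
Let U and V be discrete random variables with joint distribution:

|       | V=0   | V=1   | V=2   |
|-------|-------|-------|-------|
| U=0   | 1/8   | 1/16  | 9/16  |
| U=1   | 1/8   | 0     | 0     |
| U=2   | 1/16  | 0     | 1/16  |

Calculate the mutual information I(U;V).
Marginal P(U) (row sums):
  P(U=0) = 1/8 + 1/16 + 9/16 = 3/4
  P(U=1) = 1/8 + 0 + 0 = 1/8
  P(U=2) = 1/16 + 0 + 1/16 = 1/8
Marginal P(V) (column sums):
  P(V=0) = 1/8 + 1/8 + 1/16 = 5/16
  P(V=1) = 1/16 + 0 + 0 = 1/16
  P(V=2) = 9/16 + 0 + 1/16 = 5/8

H(U) = -[(3/4)·log₂(3/4) + (1/8)·log₂(1/8) + (1/8)·log₂(1/8)]
  = 0.3113 + 0.3750 + 0.3750
  = 1.0613 bits
H(V) = -[(5/16)·log₂(5/16) + (1/16)·log₂(1/16) + (5/8)·log₂(5/8)]
  = 0.5244 + 0.2500 + 0.4238
  = 1.1982 bits
H(U,V) = -[(1/8)·log₂(1/8) + (1/16)·log₂(1/16) + (9/16)·log₂(9/16) + (1/8)·log₂(1/8) + (1/16)·log₂(1/16) + (1/16)·log₂(1/16)]
  = 0.3750 + 0.2500 + 0.4669 + 0.3750 + 0.2500 + 0.2500
  = 1.9669 bits

I(U;V) = H(U) + H(V) - H(U,V)
  = 1.0613 + 1.1982 - 1.9669
  = 0.2926 bits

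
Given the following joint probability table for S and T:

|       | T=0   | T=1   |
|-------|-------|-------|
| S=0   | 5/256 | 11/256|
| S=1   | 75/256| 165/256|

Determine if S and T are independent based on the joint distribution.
Marginal P(S) (row sums):
  P(S=0) = 5/256 + 11/256 = 1/16
  P(S=1) = 75/256 + 165/256 = 15/16
Marginal P(T) (column sums):
  P(T=0) = 5/256 + 75/256 = 5/16
  P(T=1) = 11/256 + 165/256 = 11/16

S and T are independent iff P(S=i,T=j) = P(S=i)·P(T=j) for every cell.
  P(S=0)·P(T=0) = 1/16 × 5/16 = 5/256 = P(S=0,T=0) ✓
  P(S=0)·P(T=1) = 1/16 × 11/16 = 11/256 = P(S=0,T=1) ✓
  P(S=1)·P(T=0) = 15/16 × 5/16 = 75/256 = P(S=1,T=0) ✓
  P(S=1)·P(T=1) = 15/16 × 11/16 = 165/256 = P(S=1,T=1) ✓

Yes, S and T are independent: every cell factors, so I(S;T) = 0 bits.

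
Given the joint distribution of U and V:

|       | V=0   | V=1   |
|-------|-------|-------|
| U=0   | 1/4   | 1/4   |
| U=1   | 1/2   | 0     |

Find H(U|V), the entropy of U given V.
Marginal P(V) (column sums):
  P(V=0) = 1/4 + 1/2 = 3/4
  P(V=1) = 1/4 + 0 = 1/4

H(U|V) = -Σ P(U,V)·log₂ P(U|V), where P(U|V) = P(U,V) / P(V)
  (cells with P(U,V) = 0 contribute 0)
  (U=0,V=0): P(U|V) = (1/4)/(3/4) = 1/3;  -(1/4)·log₂(1/3) = 0.3962
  (U=0,V=1): P(U|V) = (1/4)/(1/4) = 1;  -(1/4)·log₂(1) = 0.0000
  (U=1,V=0): P(U|V) = (1/2)/(3/4) = 2/3;  -(1/2)·log₂(2/3) = 0.2925
H(U|V) = 0.3962 + 0.0000 + 0.2925
  = 0.6887 bits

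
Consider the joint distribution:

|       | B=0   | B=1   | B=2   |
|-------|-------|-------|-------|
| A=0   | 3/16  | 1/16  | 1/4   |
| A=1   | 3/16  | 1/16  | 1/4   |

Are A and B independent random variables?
Marginal P(A) (row sums):
  P(A=0) = 3/16 + 1/16 + 1/4 = 1/2
  P(A=1) = 3/16 + 1/16 + 1/4 = 1/2
Marginal P(B) (column sums):
  P(B=0) = 3/16 + 3/16 = 3/8
  P(B=1) = 1/16 + 1/16 = 1/8
  P(B=2) = 1/4 + 1/4 = 1/2

A and B are independent iff P(A=i,B=j) = P(A=i)·P(B=j) for every cell.
  P(A=0)·P(B=0) = 1/2 × 3/8 = 3/16 = P(A=0,B=0) ✓
  P(A=0)·P(B=1) = 1/2 × 1/8 = 1/16 = P(A=0,B=1) ✓
  P(A=0)·P(B=2) = 1/2 × 1/2 = 1/4 = P(A=0,B=2) ✓
  P(A=1)·P(B=0) = 1/2 × 3/8 = 3/16 = P(A=1,B=0) ✓
  P(A=1)·P(B=1) = 1/2 × 1/8 = 1/16 = P(A=1,B=1) ✓
  P(A=1)·P(B=2) = 1/2 × 1/2 = 1/4 = P(A=1,B=2) ✓

Yes, A and B are independent: every cell factors, so I(A;B) = 0 bits.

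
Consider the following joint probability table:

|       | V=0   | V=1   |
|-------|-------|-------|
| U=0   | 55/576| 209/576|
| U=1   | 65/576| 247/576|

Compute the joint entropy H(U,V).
H(U,V) = -Σ P(U,V) log₂ P(U,V), summed over the non-zero cells:
H(U,V) = -[(55/576)·log₂(55/576) + (209/576)·log₂(209/576) + (65/576)·log₂(65/576) + (247/576)·log₂(247/576)]
  = 0.3236 + 0.5307 + 0.3552 + 0.5238
  = 1.7333 bits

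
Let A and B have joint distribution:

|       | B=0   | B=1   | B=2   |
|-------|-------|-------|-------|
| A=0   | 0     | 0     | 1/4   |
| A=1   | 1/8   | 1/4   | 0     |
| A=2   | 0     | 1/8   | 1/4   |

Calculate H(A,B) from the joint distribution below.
H(A,B) = -Σ P(A,B) log₂ P(A,B), summed over the non-zero cells:
H(A,B) = -[(1/4)·log₂(1/4) + (1/8)·log₂(1/8) + (1/4)·log₂(1/4) + (1/8)·log₂(1/8) + (1/4)·log₂(1/4)]
  = 0.5000 + 0.3750 + 0.5000 + 0.3750 + 0.5000
  = 2.2500 bits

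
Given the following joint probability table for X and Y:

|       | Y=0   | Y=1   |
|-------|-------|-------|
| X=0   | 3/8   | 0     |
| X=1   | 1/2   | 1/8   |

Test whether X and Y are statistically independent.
Marginal P(X) (row sums):
  P(X=0) = 3/8 + 0 = 3/8
  P(X=1) = 1/2 + 1/8 = 5/8
Marginal P(Y) (column sums):
  P(Y=0) = 3/8 + 1/2 = 7/8
  P(Y=1) = 0 + 1/8 = 1/8

X and Y are independent iff P(X=i,Y=j) = P(X=i)·P(Y=j) for every cell.
  P(X=0)·P(Y=0) = 3/8 × 7/8 = 21/64, but P(X=0,Y=0) = 3/8 ✗

No, X and Y are not independent. Quantitatively, I(X;Y) > 0:

H(X) = -[(3/8)·log₂(3/8) + (5/8)·log₂(5/8)]
  = 0.5306 + 0.4238
  = 0.9544 bits
H(Y) = -[(7/8)·log₂(7/8) + (1/8)·log₂(1/8)]
  = 0.1686 + 0.3750
  = 0.5436 bits
H(X,Y) = -[(3/8)·log₂(3/8) + (1/2)·log₂(1/2) + (1/8)·log₂(1/8)]
  = 0.5306 + 0.5000 + 0.3750
  = 1.4056 bits
I(X;Y) = H(X) + H(Y) - H(X,Y) = 0.9544 + 0.5436 - 1.4056 = 0.0924 bits > 0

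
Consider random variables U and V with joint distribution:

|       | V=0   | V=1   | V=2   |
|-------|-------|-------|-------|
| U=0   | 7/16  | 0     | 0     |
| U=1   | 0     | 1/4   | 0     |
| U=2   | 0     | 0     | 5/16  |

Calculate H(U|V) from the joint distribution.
Marginal P(V) (column sums):
  P(V=0) = 7/16 + 0 + 0 = 7/16
  P(V=1) = 0 + 1/4 + 0 = 1/4
  P(V=2) = 0 + 0 + 5/16 = 5/16

H(U|V) = -Σ P(U,V)·log₂ P(U|V), where P(U|V) = P(U,V) / P(V)
  (cells with P(U,V) = 0 contribute 0)
  (U=0,V=0): P(U|V) = (7/16)/(7/16) = 1;  -(7/16)·log₂(1) = 0.0000
  (U=1,V=1): P(U|V) = (1/4)/(1/4) = 1;  -(1/4)·log₂(1) = 0.0000
  (U=2,V=2): P(U|V) = (5/16)/(5/16) = 1;  -(5/16)·log₂(1) = 0.0000
H(U|V) = 0.0000 + 0.0000 + 0.0000
  = 0.0000 bits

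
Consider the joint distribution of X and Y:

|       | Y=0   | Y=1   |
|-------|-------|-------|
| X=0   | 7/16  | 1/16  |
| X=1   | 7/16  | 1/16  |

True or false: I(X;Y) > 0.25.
Marginal P(X) (row sums):
  P(X=0) = 7/16 + 1/16 = 1/2
  P(X=1) = 7/16 + 1/16 = 1/2
Marginal P(Y) (column sums):
  P(Y=0) = 7/16 + 7/16 = 7/8
  P(Y=1) = 1/16 + 1/16 = 1/8

H(X) = -[(1/2)·log₂(1/2) + (1/2)·log₂(1/2)]
  = 0.5000 + 0.5000
  = 1.0000 bits
H(Y) = -[(7/8)·log₂(7/8) + (1/8)·log₂(1/8)]
  = 0.1686 + 0.3750
  = 0.5436 bits
H(X,Y) = -[(7/16)·log₂(7/16) + (1/16)·log₂(1/16) + (7/16)·log₂(7/16) + (1/16)·log₂(1/16)]
  = 0.5218 + 0.2500 + 0.5218 + 0.2500
  = 1.5436 bits

I(X;Y) = H(X) + H(Y) - H(X,Y)
  = 1.0000 + 0.5436 - 1.5436
  = 0.0000 bits

False. I(X;Y) = 0.0000 bits, which is ≤ 0.25 bits.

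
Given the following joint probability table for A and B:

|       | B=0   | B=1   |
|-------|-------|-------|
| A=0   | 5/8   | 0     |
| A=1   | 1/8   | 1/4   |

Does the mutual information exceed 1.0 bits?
Marginal P(A) (row sums):
  P(A=0) = 5/8 + 0 = 5/8
  P(A=1) = 1/8 + 1/4 = 3/8
Marginal P(B) (column sums):
  P(B=0) = 5/8 + 1/8 = 3/4
  P(B=1) = 0 + 1/4 = 1/4

H(A) = -[(5/8)·log₂(5/8) + (3/8)·log₂(3/8)]
  = 0.4238 + 0.5306
  = 0.9544 bits
H(B) = -[(3/4)·log₂(3/4) + (1/4)·log₂(1/4)]
  = 0.3113 + 0.5000
  = 0.8113 bits
H(A,B) = -[(5/8)·log₂(5/8) + (1/8)·log₂(1/8) + (1/4)·log₂(1/4)]
  = 0.4238 + 0.3750 + 0.5000
  = 1.2988 bits

I(A;B) = H(A) + H(B) - H(A,B)
  = 0.9544 + 0.8113 - 1.2988
  = 0.4669 bits

No. I(A;B) = 0.4669 bits, which is ≤ 1.0 bits.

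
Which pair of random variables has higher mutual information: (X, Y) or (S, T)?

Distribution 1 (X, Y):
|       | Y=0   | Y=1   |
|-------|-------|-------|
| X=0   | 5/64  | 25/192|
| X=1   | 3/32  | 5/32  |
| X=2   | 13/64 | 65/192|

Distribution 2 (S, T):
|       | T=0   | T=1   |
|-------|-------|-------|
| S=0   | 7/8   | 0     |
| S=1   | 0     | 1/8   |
Distribution 1 (X, Y):
Marginal P(X) (row sums):
  P(X=0) = 5/64 + 25/192 = 5/24
  P(X=1) = 3/32 + 5/32 = 1/4
  P(X=2) = 13/64 + 65/192 = 13/24
Marginal P(Y) (column sums):
  P(Y=0) = 5/64 + 3/32 + 13/64 = 3/8
  P(Y=1) = 25/192 + 5/32 + 65/192 = 5/8

H(X) = -[(5/24)·log₂(5/24) + (1/4)·log₂(1/4) + (13/24)·log₂(13/24)]
  = 0.4715 + 0.5000 + 0.4791
  = 1.4506 bits
H(Y) = -[(3/8)·log₂(3/8) + (5/8)·log₂(5/8)]
  = 0.5306 + 0.4238
  = 0.9544 bits
H(X,Y) = -[(5/64)·log₂(5/64) + (25/192)·log₂(25/192) + (3/32)·log₂(3/32) + (5/32)·log₂(5/32) + (13/64)·log₂(13/64) + (65/192)·log₂(65/192)]
  = 0.2873 + 0.3830 + 0.3202 + 0.4184 + 0.4671 + 0.5290
  = 2.4050 bits

I(X;Y) = H(X) + H(Y) - H(X,Y)
  = 1.4506 + 0.9544 - 2.4050
  = 0.0000 bits

Distribution 2 (S, T):
Marginal P(S) (row sums):
  P(S=0) = 7/8 + 0 = 7/8
  P(S=1) = 0 + 1/8 = 1/8
Marginal P(T) (column sums):
  P(T=0) = 7/8 + 0 = 7/8
  P(T=1) = 0 + 1/8 = 1/8

H(S) = -[(7/8)·log₂(7/8) + (1/8)·log₂(1/8)]
  = 0.1686 + 0.3750
  = 0.5436 bits
H(T) = -[(7/8)·log₂(7/8) + (1/8)·log₂(1/8)]
  = 0.1686 + 0.3750
  = 0.5436 bits
H(S,T) = -[(7/8)·log₂(7/8) + (1/8)·log₂(1/8)]
  = 0.1686 + 0.3750
  = 0.5436 bits

I(S;T) = H(S) + H(T) - H(S,T)
  = 0.5436 + 0.5436 - 0.5436
  = 0.5436 bits

I(S;T) = 0.5436 bits > I(X;Y) = 0.0000 bits, so (S, T) has the higher mutual information (stronger dependence).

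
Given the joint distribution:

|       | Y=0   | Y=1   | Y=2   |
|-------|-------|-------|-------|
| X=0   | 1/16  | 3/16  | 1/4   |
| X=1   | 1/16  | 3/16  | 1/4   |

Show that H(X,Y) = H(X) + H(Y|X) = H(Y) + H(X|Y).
Marginal P(X) (row sums):
  P(X=0) = 1/16 + 3/16 + 1/4 = 1/2
  P(X=1) = 1/16 + 3/16 + 1/4 = 1/2
Marginal P(Y) (column sums):
  P(Y=0) = 1/16 + 1/16 = 1/8
  P(Y=1) = 3/16 + 3/16 = 3/8
  P(Y=2) = 1/4 + 1/4 = 1/2

Decomposition 1: H(X) + H(Y|X)
H(X) = -[(1/2)·log₂(1/2) + (1/2)·log₂(1/2)]
  = 0.5000 + 0.5000
  = 1.0000 bits
H(Y|X) = -Σ P(X,Y)·log₂ P(Y|X), where P(Y|X) = P(X,Y) / P(X)
  (X=0,Y=0): P(Y|X) = (1/16)/(1/2) = 1/8;  -(1/16)·log₂(1/8) = 0.1875
  (X=0,Y=1): P(Y|X) = (3/16)/(1/2) = 3/8;  -(3/16)·log₂(3/8) = 0.2653
  (X=0,Y=2): P(Y|X) = (1/4)/(1/2) = 1/2;  -(1/4)·log₂(1/2) = 0.2500
  (X=1,Y=0): P(Y|X) = (1/16)/(1/2) = 1/8;  -(1/16)·log₂(1/8) = 0.1875
  (X=1,Y=1): P(Y|X) = (3/16)/(1/2) = 3/8;  -(3/16)·log₂(3/8) = 0.2653
  (X=1,Y=2): P(Y|X) = (1/4)/(1/2) = 1/2;  -(1/4)·log₂(1/2) = 0.2500
H(Y|X) = 0.1875 + 0.2653 + 0.2500 + 0.1875 + 0.2653 + 0.2500
  = 1.4056 bits
H(X) + H(Y|X) = 1.0000 + 1.4056 = 2.4056 bits

Decomposition 2: H(Y) + H(X|Y)
H(Y) = -[(1/8)·log₂(1/8) + (3/8)·log₂(3/8) + (1/2)·log₂(1/2)]
  = 0.3750 + 0.5306 + 0.5000
  = 1.4056 bits
H(X|Y) = -Σ P(X,Y)·log₂ P(X|Y), where P(X|Y) = P(X,Y) / P(Y)
  (X=0,Y=0): P(X|Y) = (1/16)/(1/8) = 1/2;  -(1/16)·log₂(1/2) = 0.0625
  (X=0,Y=1): P(X|Y) = (3/16)/(3/8) = 1/2;  -(3/16)·log₂(1/2) = 0.1875
  (X=0,Y=2): P(X|Y) = (1/4)/(1/2) = 1/2;  -(1/4)·log₂(1/2) = 0.2500
  (X=1,Y=0): P(X|Y) = (1/16)/(1/8) = 1/2;  -(1/16)·log₂(1/2) = 0.0625
  (X=1,Y=1): P(X|Y) = (3/16)/(3/8) = 1/2;  -(3/16)·log₂(1/2) = 0.1875
  (X=1,Y=2): P(X|Y) = (1/4)/(1/2) = 1/2;  -(1/4)·log₂(1/2) = 0.2500
H(X|Y) = 0.0625 + 0.1875 + 0.2500 + 0.0625 + 0.1875 + 0.2500
  = 1.0000 bits
H(Y) + H(X|Y) = 1.4056 + 1.0000 = 2.4056 bits

Direct computation of the joint entropy:
H(X,Y) = -[(1/16)·log₂(1/16) + (3/16)·log₂(3/16) + (1/4)·log₂(1/4) + (1/16)·log₂(1/16) + (3/16)·log₂(3/16) + (1/4)·log₂(1/4)]
  = 0.2500 + 0.4528 + 0.5000 + 0.2500 + 0.4528 + 0.5000
  = 2.4056 bits

All three agree: H(X,Y) = 2.4056 bits ✓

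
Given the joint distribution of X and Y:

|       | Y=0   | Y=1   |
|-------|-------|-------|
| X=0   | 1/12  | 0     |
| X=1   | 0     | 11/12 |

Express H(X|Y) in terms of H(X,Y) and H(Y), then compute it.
H(X|Y) = H(X,Y) - H(Y)

Marginal P(Y) (column sums):
  P(Y=0) = 1/12 + 0 = 1/12
  P(Y=1) = 0 + 11/12 = 11/12

H(X,Y) = -[(1/12)·log₂(1/12) + (11/12)·log₂(11/12)]
  = 0.2987 + 0.1151
  = 0.4138 bits
H(Y) = -[(1/12)·log₂(1/12) + (11/12)·log₂(11/12)]
  = 0.2987 + 0.1151
  = 0.4138 bits

H(X|Y) = 0.4138 - 0.4138 = 0.0000 bits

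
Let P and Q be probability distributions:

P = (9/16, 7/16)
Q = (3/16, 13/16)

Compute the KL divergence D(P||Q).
D(P||Q) = Σ P(i) log₂(P(i)/Q(i))
  i=0: (9/16) × log₂((9/16)/(3/16)) = (9/16) × log₂(3) = 0.8915
  i=1: (7/16) × log₂((7/16)/(13/16)) = (7/16) × log₂(7/13) = -0.3907
D(P||Q) = 0.8915 - 0.3907
  = 0.5008 bits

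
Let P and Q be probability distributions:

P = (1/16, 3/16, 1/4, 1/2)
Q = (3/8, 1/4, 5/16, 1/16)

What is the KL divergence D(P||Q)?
D(P||Q) = Σ P(i) log₂(P(i)/Q(i))
  i=0: (1/16) × log₂((1/16)/(3/8)) = (1/16) × log₂(1/6) = -0.1616
  i=1: (3/16) × log₂((3/16)/(1/4)) = (3/16) × log₂(3/4) = -0.0778
  i=2: (1/4) × log₂((1/4)/(5/16)) = (1/4) × log₂(4/5) = -0.0805
  i=3: (1/2) × log₂((1/2)/(1/16)) = (1/2) × log₂(8) = 1.5000
D(P||Q) = -0.1616 - 0.0778 - 0.0805 + 1.5000
  = 1.1801 bits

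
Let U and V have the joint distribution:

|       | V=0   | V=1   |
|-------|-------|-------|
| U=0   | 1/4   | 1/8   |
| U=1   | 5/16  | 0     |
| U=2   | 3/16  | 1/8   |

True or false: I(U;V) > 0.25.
Marginal P(U) (row sums):
  P(U=0) = 1/4 + 1/8 = 3/8
  P(U=1) = 5/16 + 0 = 5/16
  P(U=2) = 3/16 + 1/8 = 5/16
Marginal P(V) (column sums):
  P(V=0) = 1/4 + 5/16 + 3/16 = 3/4
  P(V=1) = 1/8 + 0 + 1/8 = 1/4

H(U) = -[(3/8)·log₂(3/8) + (5/16)·log₂(5/16) + (5/16)·log₂(5/16)]
  = 0.5306 + 0.5244 + 0.5244
  = 1.5794 bits
H(V) = -[(3/4)·log₂(3/4) + (1/4)·log₂(1/4)]
  = 0.3113 + 0.5000
  = 0.8113 bits
H(U,V) = -[(1/4)·log₂(1/4) + (1/8)·log₂(1/8) + (5/16)·log₂(5/16) + (3/16)·log₂(3/16) + (1/8)·log₂(1/8)]
  = 0.5000 + 0.3750 + 0.5244 + 0.4528 + 0.3750
  = 2.2272 bits

I(U;V) = H(U) + H(V) - H(U,V)
  = 1.5794 + 0.8113 - 2.2272
  = 0.1635 bits

False. I(U;V) = 0.1635 bits, which is ≤ 0.25 bits.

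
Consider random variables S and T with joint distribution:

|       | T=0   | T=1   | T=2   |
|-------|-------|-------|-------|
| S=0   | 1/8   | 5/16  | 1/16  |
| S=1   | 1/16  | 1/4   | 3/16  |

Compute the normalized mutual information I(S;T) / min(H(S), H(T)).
Marginal P(S) (row sums):
  P(S=0) = 1/8 + 5/16 + 1/16 = 1/2
  P(S=1) = 1/16 + 1/4 + 3/16 = 1/2
Marginal P(T) (column sums):
  P(T=0) = 1/8 + 1/16 = 3/16
  P(T=1) = 5/16 + 1/4 = 9/16
  P(T=2) = 1/16 + 3/16 = 1/4

H(S) = -[(1/2)·log₂(1/2) + (1/2)·log₂(1/2)]
  = 0.5000 + 0.5000
  = 1.0000 bits
H(T) = -[(3/16)·log₂(3/16) + (9/16)·log₂(9/16) + (1/4)·log₂(1/4)]
  = 0.4528 + 0.4669 + 0.5000
  = 1.4197 bits
H(S,T) = -[(1/8)·log₂(1/8) + (5/16)·log₂(5/16) + (1/16)·log₂(1/16) + (1/16)·log₂(1/16) + (1/4)·log₂(1/4) + (3/16)·log₂(3/16)]
  = 0.3750 + 0.5244 + 0.2500 + 0.2500 + 0.5000 + 0.4528
  = 2.3522 bits

I(S;T) = H(S) + H(T) - H(S,T)
  = 1.0000 + 1.4197 - 2.3522
  = 0.0675 bits

min(H(S), H(T)) = min(1.0000, 1.4197) = 1.0000 bits
Normalized MI = 0.0675 / 1.0000 = 0.0675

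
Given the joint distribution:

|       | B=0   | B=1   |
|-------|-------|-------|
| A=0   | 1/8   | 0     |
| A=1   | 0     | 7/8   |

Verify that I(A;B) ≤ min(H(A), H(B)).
Marginal P(A) (row sums):
  P(A=0) = 1/8 + 0 = 1/8
  P(A=1) = 0 + 7/8 = 7/8
Marginal P(B) (column sums):
  P(B=0) = 1/8 + 0 = 1/8
  P(B=1) = 0 + 7/8 = 7/8

H(A) = -[(1/8)·log₂(1/8) + (7/8)·log₂(7/8)]
  = 0.3750 + 0.1686
  = 0.5436 bits
H(B) = -[(1/8)·log₂(1/8) + (7/8)·log₂(7/8)]
  = 0.3750 + 0.1686
  = 0.5436 bits
H(A,B) = -[(1/8)·log₂(1/8) + (7/8)·log₂(7/8)]
  = 0.3750 + 0.1686
  = 0.5436 bits

I(A;B) = H(A) + H(B) - H(A,B)
  = 0.5436 + 0.5436 - 0.5436
  = 0.5436 bits

min(H(A), H(B)) = min(0.5436, 0.5436) = 0.5436 bits
Since 0.5436 ≤ 0.5436, the bound is satisfied ✓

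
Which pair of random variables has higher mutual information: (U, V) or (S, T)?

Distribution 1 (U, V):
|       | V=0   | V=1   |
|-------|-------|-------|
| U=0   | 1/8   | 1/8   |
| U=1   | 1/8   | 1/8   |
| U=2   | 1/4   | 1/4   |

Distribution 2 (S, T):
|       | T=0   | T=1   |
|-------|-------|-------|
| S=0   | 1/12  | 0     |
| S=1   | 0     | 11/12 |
Distribution 1 (U, V):
Marginal P(U) (row sums):
  P(U=0) = 1/8 + 1/8 = 1/4
  P(U=1) = 1/8 + 1/8 = 1/4
  P(U=2) = 1/4 + 1/4 = 1/2
Marginal P(V) (column sums):
  P(V=0) = 1/8 + 1/8 + 1/4 = 1/2
  P(V=1) = 1/8 + 1/8 + 1/4 = 1/2

H(U) = -[(1/4)·log₂(1/4) + (1/4)·log₂(1/4) + (1/2)·log₂(1/2)]
  = 0.5000 + 0.5000 + 0.5000
  = 1.5000 bits
H(V) = -[(1/2)·log₂(1/2) + (1/2)·log₂(1/2)]
  = 0.5000 + 0.5000
  = 1.0000 bits
H(U,V) = -[(1/8)·log₂(1/8) + (1/8)·log₂(1/8) + (1/8)·log₂(1/8) + (1/8)·log₂(1/8) + (1/4)·log₂(1/4) + (1/4)·log₂(1/4)]
  = 0.3750 + 0.3750 + 0.3750 + 0.3750 + 0.5000 + 0.5000
  = 2.5000 bits

I(U;V) = H(U) + H(V) - H(U,V)
  = 1.5000 + 1.0000 - 2.5000
  = 0.0000 bits

Distribution 2 (S, T):
Marginal P(S) (row sums):
  P(S=0) = 1/12 + 0 = 1/12
  P(S=1) = 0 + 11/12 = 11/12
Marginal P(T) (column sums):
  P(T=0) = 1/12 + 0 = 1/12
  P(T=1) = 0 + 11/12 = 11/12

H(S) = -[(1/12)·log₂(1/12) + (11/12)·log₂(11/12)]
  = 0.2987 + 0.1151
  = 0.4138 bits
H(T) = -[(1/12)·log₂(1/12) + (11/12)·log₂(11/12)]
  = 0.2987 + 0.1151
  = 0.4138 bits
H(S,T) = -[(1/12)·log₂(1/12) + (11/12)·log₂(11/12)]
  = 0.2987 + 0.1151
  = 0.4138 bits

I(S;T) = H(S) + H(T) - H(S,T)
  = 0.4138 + 0.4138 - 0.4138
  = 0.4138 bits

I(S;T) = 0.4138 bits > I(U;V) = 0.0000 bits, so (S, T) has the higher mutual information (stronger dependence).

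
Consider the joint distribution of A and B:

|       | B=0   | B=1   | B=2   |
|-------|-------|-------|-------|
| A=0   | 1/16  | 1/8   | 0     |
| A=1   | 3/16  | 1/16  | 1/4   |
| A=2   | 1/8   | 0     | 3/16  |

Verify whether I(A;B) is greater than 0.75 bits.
Marginal P(A) (row sums):
  P(A=0) = 1/16 + 1/8 + 0 = 3/16
  P(A=1) = 3/16 + 1/16 + 1/4 = 1/2
  P(A=2) = 1/8 + 0 + 3/16 = 5/16
Marginal P(B) (column sums):
  P(B=0) = 1/16 + 3/16 + 1/8 = 3/8
  P(B=1) = 1/8 + 1/16 + 0 = 3/16
  P(B=2) = 0 + 1/4 + 3/16 = 7/16

H(A) = -[(3/16)·log₂(3/16) + (1/2)·log₂(1/2) + (5/16)·log₂(5/16)]
  = 0.4528 + 0.5000 + 0.5244
  = 1.4772 bits
H(B) = -[(3/8)·log₂(3/8) + (3/16)·log₂(3/16) + (7/16)·log₂(7/16)]
  = 0.5306 + 0.4528 + 0.5218
  = 1.5052 bits
H(A,B) = -[(1/16)·log₂(1/16) + (1/8)·log₂(1/8) + (3/16)·log₂(3/16) + (1/16)·log₂(1/16) + (1/4)·log₂(1/4) + (1/8)·log₂(1/8) + (3/16)·log₂(3/16)]
  = 0.2500 + 0.3750 + 0.4528 + 0.2500 + 0.5000 + 0.3750 + 0.4528
  = 2.6556 bits

I(A;B) = H(A) + H(B) - H(A,B)
  = 1.4772 + 1.5052 - 2.6556
  = 0.3268 bits

No. I(A;B) = 0.3268 bits, which is ≤ 0.75 bits.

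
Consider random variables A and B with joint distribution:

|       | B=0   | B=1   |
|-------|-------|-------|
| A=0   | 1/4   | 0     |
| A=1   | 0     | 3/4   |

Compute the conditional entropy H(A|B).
Marginal P(B) (column sums):
  P(B=0) = 1/4 + 0 = 1/4
  P(B=1) = 0 + 3/4 = 3/4

H(A|B) = -Σ P(A,B)·log₂ P(A|B), where P(A|B) = P(A,B) / P(B)
  (cells with P(A,B) = 0 contribute 0)
  (A=0,B=0): P(A|B) = (1/4)/(1/4) = 1;  -(1/4)·log₂(1) = 0.0000
  (A=1,B=1): P(A|B) = (3/4)/(3/4) = 1;  -(3/4)·log₂(1) = 0.0000
H(A|B) = 0.0000 + 0.0000
  = 0.0000 bits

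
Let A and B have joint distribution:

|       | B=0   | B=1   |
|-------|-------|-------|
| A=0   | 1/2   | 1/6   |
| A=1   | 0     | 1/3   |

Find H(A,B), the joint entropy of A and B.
H(A,B) = -Σ P(A,B) log₂ P(A,B), summed over the non-zero cells:
H(A,B) = -[(1/2)·log₂(1/2) + (1/6)·log₂(1/6) + (1/3)·log₂(1/3)]
  = 0.5000 + 0.4308 + 0.5283
  = 1.4591 bits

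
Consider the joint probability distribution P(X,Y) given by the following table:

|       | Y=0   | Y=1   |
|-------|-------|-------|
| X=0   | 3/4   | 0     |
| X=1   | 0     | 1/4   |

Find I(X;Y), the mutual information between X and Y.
Marginal P(X) (row sums):
  P(X=0) = 3/4 + 0 = 3/4
  P(X=1) = 0 + 1/4 = 1/4
Marginal P(Y) (column sums):
  P(Y=0) = 3/4 + 0 = 3/4
  P(Y=1) = 0 + 1/4 = 1/4

H(X) = -[(3/4)·log₂(3/4) + (1/4)·log₂(1/4)]
  = 0.3113 + 0.5000
  = 0.8113 bits
H(Y) = -[(3/4)·log₂(3/4) + (1/4)·log₂(1/4)]
  = 0.3113 + 0.5000
  = 0.8113 bits
H(X,Y) = -[(3/4)·log₂(3/4) + (1/4)·log₂(1/4)]
  = 0.3113 + 0.5000
  = 0.8113 bits

I(X;Y) = H(X) + H(Y) - H(X,Y)
  = 0.8113 + 0.8113 - 0.8113
  = 0.8113 bits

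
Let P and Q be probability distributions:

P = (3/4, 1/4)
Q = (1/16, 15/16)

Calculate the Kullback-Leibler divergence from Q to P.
D(P||Q) = Σ P(i) log₂(P(i)/Q(i))
  i=0: (3/4) × log₂((3/4)/(1/16)) = (3/4) × log₂(12) = 2.6887
  i=1: (1/4) × log₂((1/4)/(15/16)) = (1/4) × log₂(4/15) = -0.4767
D(P||Q) = 2.6887 - 0.4767
  = 2.2120 bits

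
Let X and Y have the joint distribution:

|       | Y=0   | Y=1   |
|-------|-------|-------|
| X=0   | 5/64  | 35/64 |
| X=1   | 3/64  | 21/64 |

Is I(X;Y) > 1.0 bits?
Marginal P(X) (row sums):
  P(X=0) = 5/64 + 35/64 = 5/8
  P(X=1) = 3/64 + 21/64 = 3/8
Marginal P(Y) (column sums):
  P(Y=0) = 5/64 + 3/64 = 1/8
  P(Y=1) = 35/64 + 21/64 = 7/8

H(X) = -[(5/8)·log₂(5/8) + (3/8)·log₂(3/8)]
  = 0.4238 + 0.5306
  = 0.9544 bits
H(Y) = -[(1/8)·log₂(1/8) + (7/8)·log₂(7/8)]
  = 0.3750 + 0.1686
  = 0.5436 bits
H(X,Y) = -[(5/64)·log₂(5/64) + (35/64)·log₂(35/64) + (3/64)·log₂(3/64) + (21/64)·log₂(21/64)]
  = 0.2873 + 0.4762 + 0.2070 + 0.5275
  = 1.4980 bits

I(X;Y) = H(X) + H(Y) - H(X,Y)
  = 0.9544 + 0.5436 - 1.4980
  = 0.0000 bits

No. I(X;Y) = 0.0000 bits, which is ≤ 1.0 bits.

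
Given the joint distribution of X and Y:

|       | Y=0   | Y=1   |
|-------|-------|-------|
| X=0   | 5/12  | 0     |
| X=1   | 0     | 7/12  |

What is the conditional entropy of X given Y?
Marginal P(Y) (column sums):
  P(Y=0) = 5/12 + 0 = 5/12
  P(Y=1) = 0 + 7/12 = 7/12

H(X|Y) = -Σ P(X,Y)·log₂ P(X|Y), where P(X|Y) = P(X,Y) / P(Y)
  (cells with P(X,Y) = 0 contribute 0)
  (X=0,Y=0): P(X|Y) = (5/12)/(5/12) = 1;  -(5/12)·log₂(1) = 0.0000
  (X=1,Y=1): P(X|Y) = (7/12)/(7/12) = 1;  -(7/12)·log₂(1) = 0.0000
H(X|Y) = 0.0000 + 0.0000
  = 0.0000 bits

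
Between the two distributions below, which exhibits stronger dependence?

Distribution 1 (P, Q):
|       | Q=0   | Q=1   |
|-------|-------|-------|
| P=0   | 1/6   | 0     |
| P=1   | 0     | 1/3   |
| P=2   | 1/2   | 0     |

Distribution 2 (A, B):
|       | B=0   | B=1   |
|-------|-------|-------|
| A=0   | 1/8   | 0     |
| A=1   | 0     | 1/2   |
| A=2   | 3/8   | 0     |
Distribution 1 (P, Q):
Marginal P(P) (row sums):
  P(P=0) = 1/6 + 0 = 1/6
  P(P=1) = 0 + 1/3 = 1/3
  P(P=2) = 1/2 + 0 = 1/2
Marginal P(Q) (column sums):
  P(Q=0) = 1/6 + 0 + 1/2 = 2/3
  P(Q=1) = 0 + 1/3 + 0 = 1/3

H(P) = -[(1/6)·log₂(1/6) + (1/3)·log₂(1/3) + (1/2)·log₂(1/2)]
  = 0.4308 + 0.5283 + 0.5000
  = 1.4591 bits
H(Q) = -[(2/3)·log₂(2/3) + (1/3)·log₂(1/3)]
  = 0.3900 + 0.5283
  = 0.9183 bits
H(P,Q) = -[(1/6)·log₂(1/6) + (1/3)·log₂(1/3) + (1/2)·log₂(1/2)]
  = 0.4308 + 0.5283 + 0.5000
  = 1.4591 bits

I(P;Q) = H(P) + H(Q) - H(P,Q)
  = 1.4591 + 0.9183 - 1.4591
  = 0.9183 bits

Distribution 2 (A, B):
Marginal P(A) (row sums):
  P(A=0) = 1/8 + 0 = 1/8
  P(A=1) = 0 + 1/2 = 1/2
  P(A=2) = 3/8 + 0 = 3/8
Marginal P(B) (column sums):
  P(B=0) = 1/8 + 0 + 3/8 = 1/2
  P(B=1) = 0 + 1/2 + 0 = 1/2

H(A) = -[(1/8)·log₂(1/8) + (1/2)·log₂(1/2) + (3/8)·log₂(3/8)]
  = 0.3750 + 0.5000 + 0.5306
  = 1.4056 bits
H(B) = -[(1/2)·log₂(1/2) + (1/2)·log₂(1/2)]
  = 0.5000 + 0.5000
  = 1.0000 bits
H(A,B) = -[(1/8)·log₂(1/8) + (1/2)·log₂(1/2) + (3/8)·log₂(3/8)]
  = 0.3750 + 0.5000 + 0.5306
  = 1.4056 bits

I(A;B) = H(A) + H(B) - H(A,B)
  = 1.4056 + 1.0000 - 1.4056
  = 1.0000 bits

I(A;B) = 1.0000 bits > I(P;Q) = 0.9183 bits, so (A, B) has the higher mutual information (stronger dependence).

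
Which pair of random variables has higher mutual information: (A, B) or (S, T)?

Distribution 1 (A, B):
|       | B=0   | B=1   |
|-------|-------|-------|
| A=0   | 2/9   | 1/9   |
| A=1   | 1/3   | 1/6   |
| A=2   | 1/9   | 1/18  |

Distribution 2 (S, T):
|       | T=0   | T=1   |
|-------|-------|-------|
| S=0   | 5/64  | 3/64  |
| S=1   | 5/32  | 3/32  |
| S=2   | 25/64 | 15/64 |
Distribution 1 (A, B):
Marginal P(A) (row sums):
  P(A=0) = 2/9 + 1/9 = 1/3
  P(A=1) = 1/3 + 1/6 = 1/2
  P(A=2) = 1/9 + 1/18 = 1/6
Marginal P(B) (column sums):
  P(B=0) = 2/9 + 1/3 + 1/9 = 2/3
  P(B=1) = 1/9 + 1/6 + 1/18 = 1/3

H(A) = -[(1/3)·log₂(1/3) + (1/2)·log₂(1/2) + (1/6)·log₂(1/6)]
  = 0.5283 + 0.5000 + 0.4308
  = 1.4591 bits
H(B) = -[(2/3)·log₂(2/3) + (1/3)·log₂(1/3)]
  = 0.3900 + 0.5283
  = 0.9183 bits
H(A,B) = -[(2/9)·log₂(2/9) + (1/9)·log₂(1/9) + (1/3)·log₂(1/3) + (1/6)·log₂(1/6) + (1/9)·log₂(1/9) + (1/18)·log₂(1/18)]
  = 0.4822 + 0.3522 + 0.5283 + 0.4308 + 0.3522 + 0.2317
  = 2.3774 bits

I(A;B) = H(A) + H(B) - H(A,B)
  = 1.4591 + 0.9183 - 2.3774
  = 0.0000 bits

Distribution 2 (S, T):
Marginal P(S) (row sums):
  P(S=0) = 5/64 + 3/64 = 1/8
  P(S=1) = 5/32 + 3/32 = 1/4
  P(S=2) = 25/64 + 15/64 = 5/8
Marginal P(T) (column sums):
  P(T=0) = 5/64 + 5/32 + 25/64 = 5/8
  P(T=1) = 3/64 + 3/32 + 15/64 = 3/8

H(S) = -[(1/8)·log₂(1/8) + (1/4)·log₂(1/4) + (5/8)·log₂(5/8)]
  = 0.3750 + 0.5000 + 0.4238
  = 1.2988 bits
H(T) = -[(5/8)·log₂(5/8) + (3/8)·log₂(3/8)]
  = 0.4238 + 0.5306
  = 0.9544 bits
H(S,T) = -[(5/64)·log₂(5/64) + (3/64)·log₂(3/64) + (5/32)·log₂(5/32) + (3/32)·log₂(3/32) + (25/64)·log₂(25/64) + (15/64)·log₂(15/64)]
  = 0.2873 + 0.2070 + 0.4184 + 0.3202 + 0.5297 + 0.4906
  = 2.2532 bits

I(S;T) = H(S) + H(T) - H(S,T)
  = 1.2988 + 0.9544 - 2.2532
  = 0.0000 bits

Both joint tables factor as the product of their marginals, so I(A;B) = I(S;T) = 0 bits: neither is larger (both pairs are independent).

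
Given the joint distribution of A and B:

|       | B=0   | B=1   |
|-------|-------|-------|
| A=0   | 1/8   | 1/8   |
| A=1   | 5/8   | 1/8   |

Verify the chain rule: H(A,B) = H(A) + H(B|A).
Left side:
H(A,B) = -[(1/8)·log₂(1/8) + (1/8)·log₂(1/8) + (5/8)·log₂(5/8) + (1/8)·log₂(1/8)]
  = 0.3750 + 0.3750 + 0.4238 + 0.3750
  = 1.5488 bits

Right side:
Marginal P(A) (row sums):
  P(A=0) = 1/8 + 1/8 = 1/4
  P(A=1) = 5/8 + 1/8 = 3/4
H(A) = -[(1/4)·log₂(1/4) + (3/4)·log₂(3/4)]
  = 0.5000 + 0.3113
  = 0.8113 bits
H(B|A) = -Σ P(A,B)·log₂ P(B|A), where P(B|A) = P(A,B) / P(A)
  (A=0,B=0): P(B|A) = (1/8)/(1/4) = 1/2;  -(1/8)·log₂(1/2) = 0.1250
  (A=0,B=1): P(B|A) = (1/8)/(1/4) = 1/2;  -(1/8)·log₂(1/2) = 0.1250
  (A=1,B=0): P(B|A) = (5/8)/(3/4) = 5/6;  -(5/8)·log₂(5/6) = 0.1644
  (A=1,B=1): P(B|A) = (1/8)/(3/4) = 1/6;  -(1/8)·log₂(1/6) = 0.3231
H(B|A) = 0.1250 + 0.1250 + 0.1644 + 0.3231
  = 0.7375 bits
H(A) + H(B|A) = 0.8113 + 0.7375 = 1.5488 bits

Both sides equal 1.5488 bits, so the chain rule holds ✓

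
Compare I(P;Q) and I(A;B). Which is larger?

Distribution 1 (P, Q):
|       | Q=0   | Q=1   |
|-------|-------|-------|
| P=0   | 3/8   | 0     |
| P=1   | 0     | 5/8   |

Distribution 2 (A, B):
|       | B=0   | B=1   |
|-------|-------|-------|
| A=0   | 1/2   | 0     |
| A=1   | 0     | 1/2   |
Distribution 1 (P, Q):
Marginal P(P) (row sums):
  P(P=0) = 3/8 + 0 = 3/8
  P(P=1) = 0 + 5/8 = 5/8
Marginal P(Q) (column sums):
  P(Q=0) = 3/8 + 0 = 3/8
  P(Q=1) = 0 + 5/8 = 5/8

H(P) = -[(3/8)·log₂(3/8) + (5/8)·log₂(5/8)]
  = 0.5306 + 0.4238
  = 0.9544 bits
H(Q) = -[(3/8)·log₂(3/8) + (5/8)·log₂(5/8)]
  = 0.5306 + 0.4238
  = 0.9544 bits
H(P,Q) = -[(3/8)·log₂(3/8) + (5/8)·log₂(5/8)]
  = 0.5306 + 0.4238
  = 0.9544 bits

I(P;Q) = H(P) + H(Q) - H(P,Q)
  = 0.9544 + 0.9544 - 0.9544
  = 0.9544 bits

Distribution 2 (A, B):
Marginal P(A) (row sums):
  P(A=0) = 1/2 + 0 = 1/2
  P(A=1) = 0 + 1/2 = 1/2
Marginal P(B) (column sums):
  P(B=0) = 1/2 + 0 = 1/2
  P(B=1) = 0 + 1/2 = 1/2

H(A) = -[(1/2)·log₂(1/2) + (1/2)·log₂(1/2)]
  = 0.5000 + 0.5000
  = 1.0000 bits
H(B) = -[(1/2)·log₂(1/2) + (1/2)·log₂(1/2)]
  = 0.5000 + 0.5000
  = 1.0000 bits
H(A,B) = -[(1/2)·log₂(1/2) + (1/2)·log₂(1/2)]
  = 0.5000 + 0.5000
  = 1.0000 bits

I(A;B) = H(A) + H(B) - H(A,B)
  = 1.0000 + 1.0000 - 1.0000
  = 1.0000 bits

I(A;B) = 1.0000 bits > I(P;Q) = 0.9544 bits, so (A, B) has the higher mutual information (stronger dependence).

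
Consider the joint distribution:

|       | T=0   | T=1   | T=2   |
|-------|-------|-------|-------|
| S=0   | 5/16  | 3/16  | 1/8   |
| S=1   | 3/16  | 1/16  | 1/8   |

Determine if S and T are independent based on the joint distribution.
Marginal P(S) (row sums):
  P(S=0) = 5/16 + 3/16 + 1/8 = 5/8
  P(S=1) = 3/16 + 1/16 + 1/8 = 3/8
Marginal P(T) (column sums):
  P(T=0) = 5/16 + 3/16 = 1/2
  P(T=1) = 3/16 + 1/16 = 1/4
  P(T=2) = 1/8 + 1/8 = 1/4

S and T are independent iff P(S=i,T=j) = P(S=i)·P(T=j) for every cell.
  P(S=0)·P(T=1) = 5/8 × 1/4 = 5/32, but P(S=0,T=1) = 3/16 ✗

No, S and T are not independent. Quantitatively, I(S;T) > 0:

H(S) = -[(5/8)·log₂(5/8) + (3/8)·log₂(3/8)]
  = 0.4238 + 0.5306
  = 0.9544 bits
H(T) = -[(1/2)·log₂(1/2) + (1/4)·log₂(1/4) + (1/4)·log₂(1/4)]
  = 0.5000 + 0.5000 + 0.5000
  = 1.5000 bits
H(S,T) = -[(5/16)·log₂(5/16) + (3/16)·log₂(3/16) + (1/8)·log₂(1/8) + (3/16)·log₂(3/16) + (1/16)·log₂(1/16) + (1/8)·log₂(1/8)]
  = 0.5244 + 0.4528 + 0.3750 + 0.4528 + 0.2500 + 0.3750
  = 2.4300 bits
I(S;T) = H(S) + H(T) - H(S,T) = 0.9544 + 1.5000 - 2.4300 = 0.0244 bits > 0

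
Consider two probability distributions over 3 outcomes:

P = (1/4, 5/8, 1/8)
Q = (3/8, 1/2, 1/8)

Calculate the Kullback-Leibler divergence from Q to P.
D(P||Q) = Σ P(i) log₂(P(i)/Q(i))
  i=0: (1/4) × log₂((1/4)/(3/8)) = (1/4) × log₂(2/3) = -0.1462
  i=1: (5/8) × log₂((5/8)/(1/2)) = (5/8) × log₂(5/4) = 0.2012
  i=2: (1/8) × log₂((1/8)/(1/8)) = (1/8) × log₂(1) = 0.0000
D(P||Q) = -0.1462 + 0.2012 + 0.0000
  = 0.0550 bits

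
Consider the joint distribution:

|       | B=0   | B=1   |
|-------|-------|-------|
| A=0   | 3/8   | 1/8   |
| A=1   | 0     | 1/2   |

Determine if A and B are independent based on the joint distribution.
Marginal P(A) (row sums):
  P(A=0) = 3/8 + 1/8 = 1/2
  P(A=1) = 0 + 1/2 = 1/2
Marginal P(B) (column sums):
  P(B=0) = 3/8 + 0 = 3/8
  P(B=1) = 1/8 + 1/2 = 5/8

A and B are independent iff P(A=i,B=j) = P(A=i)·P(B=j) for every cell.
  P(A=0)·P(B=0) = 1/2 × 3/8 = 3/16, but P(A=0,B=0) = 3/8 ✗

No, A and B are not independent. Quantitatively, I(A;B) > 0:

H(A) = -[(1/2)·log₂(1/2) + (1/2)·log₂(1/2)]
  = 0.5000 + 0.5000
  = 1.0000 bits
H(B) = -[(3/8)·log₂(3/8) + (5/8)·log₂(5/8)]
  = 0.5306 + 0.4238
  = 0.9544 bits
H(A,B) = -[(3/8)·log₂(3/8) + (1/8)·log₂(1/8) + (1/2)·log₂(1/2)]
  = 0.5306 + 0.3750 + 0.5000
  = 1.4056 bits
I(A;B) = H(A) + H(B) - H(A,B) = 1.0000 + 0.9544 - 1.4056 = 0.5488 bits > 0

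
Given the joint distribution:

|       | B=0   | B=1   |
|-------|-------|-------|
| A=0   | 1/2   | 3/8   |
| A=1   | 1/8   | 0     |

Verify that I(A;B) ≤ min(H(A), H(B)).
Marginal P(A) (row sums):
  P(A=0) = 1/2 + 3/8 = 7/8
  P(A=1) = 1/8 + 0 = 1/8
Marginal P(B) (column sums):
  P(B=0) = 1/2 + 1/8 = 5/8
  P(B=1) = 3/8 + 0 = 3/8

H(A) = -[(7/8)·log₂(7/8) + (1/8)·log₂(1/8)]
  = 0.1686 + 0.3750
  = 0.5436 bits
H(B) = -[(5/8)·log₂(5/8) + (3/8)·log₂(3/8)]
  = 0.4238 + 0.5306
  = 0.9544 bits
H(A,B) = -[(1/2)·log₂(1/2) + (3/8)·log₂(3/8) + (1/8)·log₂(1/8)]
  = 0.5000 + 0.5306 + 0.3750
  = 1.4056 bits

I(A;B) = H(A) + H(B) - H(A,B)
  = 0.5436 + 0.9544 - 1.4056
  = 0.0924 bits

min(H(A), H(B)) = min(0.5436, 0.9544) = 0.5436 bits
Since 0.0924 ≤ 0.5436, the bound is satisfied ✓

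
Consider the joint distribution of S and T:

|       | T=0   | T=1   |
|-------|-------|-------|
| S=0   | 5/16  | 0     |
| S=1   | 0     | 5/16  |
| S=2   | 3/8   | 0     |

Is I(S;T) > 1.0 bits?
Marginal P(S) (row sums):
  P(S=0) = 5/16 + 0 = 5/16
  P(S=1) = 0 + 5/16 = 5/16
  P(S=2) = 3/8 + 0 = 3/8
Marginal P(T) (column sums):
  P(T=0) = 5/16 + 0 + 3/8 = 11/16
  P(T=1) = 0 + 5/16 + 0 = 5/16

H(S) = -[(5/16)·log₂(5/16) + (5/16)·log₂(5/16) + (3/8)·log₂(3/8)]
  = 0.5244 + 0.5244 + 0.5306
  = 1.5794 bits
H(T) = -[(11/16)·log₂(11/16) + (5/16)·log₂(5/16)]
  = 0.3716 + 0.5244
  = 0.8960 bits
H(S,T) = -[(5/16)·log₂(5/16) + (5/16)·log₂(5/16) + (3/8)·log₂(3/8)]
  = 0.5244 + 0.5244 + 0.5306
  = 1.5794 bits

I(S;T) = H(S) + H(T) - H(S,T)
  = 1.5794 + 0.8960 - 1.5794
  = 0.8960 bits

No. I(S;T) = 0.8960 bits, which is ≤ 1.0 bits.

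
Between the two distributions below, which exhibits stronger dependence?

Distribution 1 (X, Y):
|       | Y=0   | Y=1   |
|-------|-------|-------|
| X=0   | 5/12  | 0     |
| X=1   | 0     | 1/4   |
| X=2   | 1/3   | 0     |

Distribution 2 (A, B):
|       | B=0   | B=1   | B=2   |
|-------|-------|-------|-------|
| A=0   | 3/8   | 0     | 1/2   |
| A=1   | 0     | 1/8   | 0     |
Distribution 1 (X, Y):
Marginal P(X) (row sums):
  P(X=0) = 5/12 + 0 = 5/12
  P(X=1) = 0 + 1/4 = 1/4
  P(X=2) = 1/3 + 0 = 1/3
Marginal P(Y) (column sums):
  P(Y=0) = 5/12 + 0 + 1/3 = 3/4
  P(Y=1) = 0 + 1/4 + 0 = 1/4

H(X) = -[(5/12)·log₂(5/12) + (1/4)·log₂(1/4) + (1/3)·log₂(1/3)]
  = 0.5263 + 0.5000 + 0.5283
  = 1.5546 bits
H(Y) = -[(3/4)·log₂(3/4) + (1/4)·log₂(1/4)]
  = 0.3113 + 0.5000
  = 0.8113 bits
H(X,Y) = -[(5/12)·log₂(5/12) + (1/4)·log₂(1/4) + (1/3)·log₂(1/3)]
  = 0.5263 + 0.5000 + 0.5283
  = 1.5546 bits

I(X;Y) = H(X) + H(Y) - H(X,Y)
  = 1.5546 + 0.8113 - 1.5546
  = 0.8113 bits

Distribution 2 (A, B):
Marginal P(A) (row sums):
  P(A=0) = 3/8 + 0 + 1/2 = 7/8
  P(A=1) = 0 + 1/8 + 0 = 1/8
Marginal P(B) (column sums):
  P(B=0) = 3/8 + 0 = 3/8
  P(B=1) = 0 + 1/8 = 1/8
  P(B=2) = 1/2 + 0 = 1/2

H(A) = -[(7/8)·log₂(7/8) + (1/8)·log₂(1/8)]
  = 0.1686 + 0.3750
  = 0.5436 bits
H(B) = -[(3/8)·log₂(3/8) + (1/8)·log₂(1/8) + (1/2)·log₂(1/2)]
  = 0.5306 + 0.3750 + 0.5000
  = 1.4056 bits
H(A,B) = -[(3/8)·log₂(3/8) + (1/2)·log₂(1/2) + (1/8)·log₂(1/8)]
  = 0.5306 + 0.5000 + 0.3750
  = 1.4056 bits

I(A;B) = H(A) + H(B) - H(A,B)
  = 0.5436 + 1.4056 - 1.4056
  = 0.5436 bits

I(X;Y) = 0.8113 bits > I(A;B) = 0.5436 bits, so (X, Y) has the higher mutual information (stronger dependence).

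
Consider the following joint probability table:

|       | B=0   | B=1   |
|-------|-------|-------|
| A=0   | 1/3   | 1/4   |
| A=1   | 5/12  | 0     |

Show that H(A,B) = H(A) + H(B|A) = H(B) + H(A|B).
Marginal P(A) (row sums):
  P(A=0) = 1/3 + 1/4 = 7/12
  P(A=1) = 5/12 + 0 = 5/12
Marginal P(B) (column sums):
  P(B=0) = 1/3 + 5/12 = 3/4
  P(B=1) = 1/4 + 0 = 1/4

Decomposition 1: H(A) + H(B|A)
H(A) = -[(7/12)·log₂(7/12) + (5/12)·log₂(5/12)]
  = 0.4536 + 0.5263
  = 0.9799 bits
H(B|A) = -Σ P(A,B)·log₂ P(B|A), where P(B|A) = P(A,B) / P(A)
  (cells with P(A,B) = 0 contribute 0)
  (A=0,B=0): P(B|A) = (1/3)/(7/12) = 4/7;  -(1/3)·log₂(4/7) = 0.2691
  (A=0,B=1): P(B|A) = (1/4)/(7/12) = 3/7;  -(1/4)·log₂(3/7) = 0.3056
  (A=1,B=0): P(B|A) = (5/12)/(5/12) = 1;  -(5/12)·log₂(1) = 0.0000
H(B|A) = 0.2691 + 0.3056 + 0.0000
  = 0.5747 bits
H(A) + H(B|A) = 0.9799 + 0.5747 = 1.5546 bits

Decomposition 2: H(B) + H(A|B)
H(B) = -[(3/4)·log₂(3/4) + (1/4)·log₂(1/4)]
  = 0.3113 + 0.5000
  = 0.8113 bits
H(A|B) = -Σ P(A,B)·log₂ P(A|B), where P(A|B) = P(A,B) / P(B)
  (cells with P(A,B) = 0 contribute 0)
  (A=0,B=0): P(A|B) = (1/3)/(3/4) = 4/9;  -(1/3)·log₂(4/9) = 0.3900
  (A=0,B=1): P(A|B) = (1/4)/(1/4) = 1;  -(1/4)·log₂(1) = 0.0000
  (A=1,B=0): P(A|B) = (5/12)/(3/4) = 5/9;  -(5/12)·log₂(5/9) = 0.3533
H(A|B) = 0.3900 + 0.0000 + 0.3533
  = 0.7433 bits
H(B) + H(A|B) = 0.8113 + 0.7433 = 1.5546 bits

Direct computation of the joint entropy:
H(A,B) = -[(1/3)·log₂(1/3) + (1/4)·log₂(1/4) + (5/12)·log₂(5/12)]
  = 0.5283 + 0.5000 + 0.5263
  = 1.5546 bits

All three agree: H(A,B) = 1.5546 bits ✓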